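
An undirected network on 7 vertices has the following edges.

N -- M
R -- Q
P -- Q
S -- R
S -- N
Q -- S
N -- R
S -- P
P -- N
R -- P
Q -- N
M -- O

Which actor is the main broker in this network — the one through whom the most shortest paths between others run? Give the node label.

Unnormalized betweenness of each node: M:5, N:8, O:0, P:0, Q:0, R:0, S:0.
N has the largest value, 8, making it the main broker — the node through which the most shortest paths run.

N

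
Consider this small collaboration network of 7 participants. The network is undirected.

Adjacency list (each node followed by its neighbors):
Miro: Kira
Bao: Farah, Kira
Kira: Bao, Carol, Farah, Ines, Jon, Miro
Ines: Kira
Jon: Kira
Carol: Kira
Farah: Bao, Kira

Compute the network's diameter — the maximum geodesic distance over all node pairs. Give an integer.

Eccentricity of each node (its greatest distance to any other): Bao:2, Carol:2, Farah:2, Ines:2, Jon:2, Kira:1, Miro:2.
The maximum eccentricity is 2, realized for instance by the pair Carol–Miro via Carol – Kira – Miro. So the diameter is 2.

2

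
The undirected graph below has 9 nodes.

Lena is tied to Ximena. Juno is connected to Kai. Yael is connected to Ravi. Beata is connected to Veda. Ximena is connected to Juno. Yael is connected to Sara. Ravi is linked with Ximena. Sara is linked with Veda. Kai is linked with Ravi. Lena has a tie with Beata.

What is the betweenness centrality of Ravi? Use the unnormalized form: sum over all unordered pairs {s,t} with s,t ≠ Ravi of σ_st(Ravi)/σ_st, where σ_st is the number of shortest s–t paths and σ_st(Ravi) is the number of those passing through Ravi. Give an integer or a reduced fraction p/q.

Pairs whose geodesics pass through Ravi — Beata–Kai: 1/2; Lena–Kai: 1/2; Lena–Yael: 1; Ximena–Kai: 1/2; Ximena–Yael: 1; Ximena–Sara: 1; Juno–Yael: 2/2; Juno–Sara: 2/2; Kai–Yael: 1; Kai–Sara: 1; Kai–Veda: 1.
All other pairs contribute 0.
Summing the contributions gives betweenness(Ravi) = 19/2.

19/2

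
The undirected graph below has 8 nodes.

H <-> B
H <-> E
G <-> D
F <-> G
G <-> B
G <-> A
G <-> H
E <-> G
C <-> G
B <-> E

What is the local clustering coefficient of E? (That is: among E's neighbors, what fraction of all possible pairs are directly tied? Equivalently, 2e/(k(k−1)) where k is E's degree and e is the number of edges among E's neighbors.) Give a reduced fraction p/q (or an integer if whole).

E's neighbors: B, G, and H (k = 3).
Possible neighbor pairs: C(3,2) = 3. Edges among them: B–G, B–H, G–H → e = 3.
Clustering(E) = 3/3 = 1.

1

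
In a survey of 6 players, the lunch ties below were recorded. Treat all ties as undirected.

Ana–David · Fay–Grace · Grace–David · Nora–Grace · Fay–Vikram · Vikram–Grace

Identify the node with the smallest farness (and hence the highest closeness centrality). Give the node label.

Grace

Farness (sum of distances to all others) for each node — Ana:12, David:8, Fay:9, Grace:6, Nora:10, Vikram:9.
The smallest farness is 6, for Grace, so Grace has the highest closeness.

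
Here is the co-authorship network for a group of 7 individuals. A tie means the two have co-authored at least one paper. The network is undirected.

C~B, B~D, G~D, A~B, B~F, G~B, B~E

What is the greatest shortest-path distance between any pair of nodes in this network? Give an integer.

Eccentricity of each node (its greatest distance to any other): A:2, B:1, C:2, D:2, E:2, F:2, G:2.
The maximum eccentricity is 2, realized for instance by the pair F–A via F – B – A. So the diameter is 2.

2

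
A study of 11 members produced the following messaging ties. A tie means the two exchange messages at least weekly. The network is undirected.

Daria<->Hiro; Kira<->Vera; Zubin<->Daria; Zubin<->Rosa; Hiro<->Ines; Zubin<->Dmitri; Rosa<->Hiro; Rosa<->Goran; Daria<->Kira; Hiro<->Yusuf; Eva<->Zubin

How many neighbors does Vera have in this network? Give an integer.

1

Vera is directly tied to Kira. That is 1 neighbor, so the degree of Vera is 1.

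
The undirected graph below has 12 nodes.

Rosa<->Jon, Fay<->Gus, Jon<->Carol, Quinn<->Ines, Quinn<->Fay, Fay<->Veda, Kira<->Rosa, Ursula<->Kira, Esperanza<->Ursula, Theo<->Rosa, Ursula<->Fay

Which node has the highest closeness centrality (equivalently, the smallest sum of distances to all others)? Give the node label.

Ursula

Farness (sum of distances to all others) for each node — Carol:48, Esperanza:34, Fay:26, Gus:36, Ines:44, Jon:38, Kira:26, Quinn:34, Rosa:30, Theo:40, Ursula:24, Veda:36.
The smallest farness is 24, for Ursula, so Ursula has the highest closeness.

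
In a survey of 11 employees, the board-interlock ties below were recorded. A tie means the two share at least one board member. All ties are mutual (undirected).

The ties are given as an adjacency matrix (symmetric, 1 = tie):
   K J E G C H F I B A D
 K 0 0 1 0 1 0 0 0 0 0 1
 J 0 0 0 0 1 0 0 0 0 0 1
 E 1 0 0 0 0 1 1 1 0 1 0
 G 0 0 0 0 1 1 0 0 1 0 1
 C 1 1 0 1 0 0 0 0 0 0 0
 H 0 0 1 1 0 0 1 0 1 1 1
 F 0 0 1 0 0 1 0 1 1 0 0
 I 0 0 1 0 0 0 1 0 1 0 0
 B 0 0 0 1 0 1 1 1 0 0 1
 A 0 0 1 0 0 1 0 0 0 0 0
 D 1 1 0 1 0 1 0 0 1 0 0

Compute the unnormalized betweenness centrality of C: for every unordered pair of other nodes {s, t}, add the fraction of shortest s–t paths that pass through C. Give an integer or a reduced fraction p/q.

Pairs whose geodesics pass through C — K–J: 1/2; K–G: 1/2; J–E: 1/3; J–G: 1/2.
All other pairs contribute 0.
Summing the contributions gives betweenness(C) = 11/6.

11/6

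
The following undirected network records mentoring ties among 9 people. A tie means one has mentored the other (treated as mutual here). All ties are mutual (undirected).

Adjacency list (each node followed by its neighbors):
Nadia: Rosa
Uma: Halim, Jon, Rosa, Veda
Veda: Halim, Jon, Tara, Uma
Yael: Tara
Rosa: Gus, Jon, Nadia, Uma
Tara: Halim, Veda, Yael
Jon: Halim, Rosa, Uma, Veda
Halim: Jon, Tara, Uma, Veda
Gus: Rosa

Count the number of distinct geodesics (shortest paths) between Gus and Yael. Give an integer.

4

The shortest distance is 5. The length-5 paths are: Gus–Rosa–Jon–Veda–Tara–Yael; Gus–Rosa–Uma–Veda–Tara–Yael; Gus–Rosa–Jon–Halim–Tara–Yael; Gus–Rosa–Uma–Halim–Tara–Yael.
That gives 4 distinct shortest paths.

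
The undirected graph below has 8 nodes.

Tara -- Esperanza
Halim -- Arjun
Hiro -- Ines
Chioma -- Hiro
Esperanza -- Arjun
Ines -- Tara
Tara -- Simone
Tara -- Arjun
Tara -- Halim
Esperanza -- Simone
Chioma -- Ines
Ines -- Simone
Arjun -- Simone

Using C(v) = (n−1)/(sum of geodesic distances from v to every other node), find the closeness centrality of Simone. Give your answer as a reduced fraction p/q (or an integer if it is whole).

7/10

Distances from Simone: Arjun:1, Chioma:2, Esperanza:1, Halim:2, Hiro:2, Ines:1, Tara:1. Sum = 10.
n = 8, so closeness = 7/10.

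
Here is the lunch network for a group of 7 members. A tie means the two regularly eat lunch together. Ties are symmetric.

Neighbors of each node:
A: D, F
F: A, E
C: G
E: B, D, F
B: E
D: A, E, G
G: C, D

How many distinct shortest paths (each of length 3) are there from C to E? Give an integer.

The shortest distance is 3, and the only length-3 path is C–G–D–E. So there is exactly 1 shortest path.

1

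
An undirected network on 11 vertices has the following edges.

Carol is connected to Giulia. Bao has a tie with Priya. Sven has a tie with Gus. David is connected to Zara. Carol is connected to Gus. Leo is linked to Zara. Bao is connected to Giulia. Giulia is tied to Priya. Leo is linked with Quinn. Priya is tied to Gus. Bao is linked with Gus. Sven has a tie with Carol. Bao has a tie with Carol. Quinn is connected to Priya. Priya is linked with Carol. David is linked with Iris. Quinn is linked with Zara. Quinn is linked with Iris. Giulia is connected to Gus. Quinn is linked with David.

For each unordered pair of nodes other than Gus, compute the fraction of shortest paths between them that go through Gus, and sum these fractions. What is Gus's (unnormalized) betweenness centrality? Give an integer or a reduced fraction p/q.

4

Pairs whose geodesics pass through Gus — Sven–Giulia: 1/2; Sven–Priya: 1/2; Sven–Bao: 1/2; Sven–Quinn: 1/2; Sven–Leo: 1/2; Sven–Zara: 1/2; Sven–Iris: 1/2; Sven–David: 1/2.
All other pairs contribute 0.
Summing the contributions gives betweenness(Gus) = 4.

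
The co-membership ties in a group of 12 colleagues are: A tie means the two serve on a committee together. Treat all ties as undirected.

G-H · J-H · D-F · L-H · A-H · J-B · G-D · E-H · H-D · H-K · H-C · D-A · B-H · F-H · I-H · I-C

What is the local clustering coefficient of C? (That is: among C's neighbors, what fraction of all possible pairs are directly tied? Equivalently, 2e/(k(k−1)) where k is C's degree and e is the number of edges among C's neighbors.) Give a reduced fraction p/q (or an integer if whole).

1

C's neighbors: H and I (k = 2).
Possible neighbor pairs: C(2,2) = 1. Edges among them: H–I → e = 1.
Clustering(C) = 1/1.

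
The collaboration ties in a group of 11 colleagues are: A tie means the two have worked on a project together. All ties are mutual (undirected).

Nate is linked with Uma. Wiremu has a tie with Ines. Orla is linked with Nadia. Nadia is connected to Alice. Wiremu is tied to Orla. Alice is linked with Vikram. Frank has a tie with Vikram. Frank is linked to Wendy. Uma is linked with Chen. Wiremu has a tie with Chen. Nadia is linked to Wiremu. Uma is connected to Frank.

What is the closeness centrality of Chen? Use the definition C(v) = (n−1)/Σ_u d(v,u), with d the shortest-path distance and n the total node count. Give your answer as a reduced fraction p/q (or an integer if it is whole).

10/21

Distances from Chen: Alice:3, Frank:2, Ines:2, Nadia:2, Nate:2, Orla:2, Uma:1, Vikram:3, Wendy:3, Wiremu:1. Sum = 21.
n = 11, so closeness = 10/21.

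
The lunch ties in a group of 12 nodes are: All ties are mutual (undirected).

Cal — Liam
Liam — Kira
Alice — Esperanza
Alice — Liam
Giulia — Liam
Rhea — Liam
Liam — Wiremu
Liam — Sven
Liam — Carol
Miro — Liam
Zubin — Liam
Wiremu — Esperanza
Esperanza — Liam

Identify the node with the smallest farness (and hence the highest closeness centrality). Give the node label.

Farness (sum of distances to all others) for each node — Alice:20, Cal:21, Carol:21, Esperanza:19, Giulia:21, Kira:21, Liam:11, Miro:21, Rhea:21, Sven:21, Wiremu:20, Zubin:21.
The smallest farness is 11, for Liam, so Liam has the highest closeness.

Liam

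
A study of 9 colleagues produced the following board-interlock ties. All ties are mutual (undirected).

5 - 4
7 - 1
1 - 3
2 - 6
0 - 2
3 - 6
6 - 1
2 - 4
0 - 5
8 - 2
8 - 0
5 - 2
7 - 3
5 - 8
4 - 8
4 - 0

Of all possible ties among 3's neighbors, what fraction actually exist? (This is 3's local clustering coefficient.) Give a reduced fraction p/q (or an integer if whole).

3's neighbors: 1, 6, and 7 (k = 3).
Possible neighbor pairs: C(3,2) = 3. Edges among them: 1–6, 1–7 → e = 2.
Clustering(3) = 2/3.

2/3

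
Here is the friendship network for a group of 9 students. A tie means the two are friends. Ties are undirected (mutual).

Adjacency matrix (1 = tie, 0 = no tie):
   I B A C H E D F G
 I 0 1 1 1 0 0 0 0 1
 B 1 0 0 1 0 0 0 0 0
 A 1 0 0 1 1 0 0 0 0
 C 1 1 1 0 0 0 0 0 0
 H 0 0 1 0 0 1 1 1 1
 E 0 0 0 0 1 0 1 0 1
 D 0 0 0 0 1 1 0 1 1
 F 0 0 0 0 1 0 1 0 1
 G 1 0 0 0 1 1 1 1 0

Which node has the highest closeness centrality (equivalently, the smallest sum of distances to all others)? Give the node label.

G

Farness (sum of distances to all others) for each node — A:13, B:18, C:16, D:14, E:15, F:15, G:11, H:12, I:12.
The smallest farness is 11, for G, so G has the highest closeness.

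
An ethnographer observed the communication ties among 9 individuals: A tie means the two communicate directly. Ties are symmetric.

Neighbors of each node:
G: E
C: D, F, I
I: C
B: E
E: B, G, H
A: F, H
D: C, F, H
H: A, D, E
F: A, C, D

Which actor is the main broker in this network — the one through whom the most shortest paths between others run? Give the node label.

Unnormalized betweenness of each node: A:2, B:0, C:7, D:10, E:13, F:5/2, G:0, H:31/2, I:0.
H has the largest value, 31/2, making it the main broker — the node through which the most shortest paths run.

H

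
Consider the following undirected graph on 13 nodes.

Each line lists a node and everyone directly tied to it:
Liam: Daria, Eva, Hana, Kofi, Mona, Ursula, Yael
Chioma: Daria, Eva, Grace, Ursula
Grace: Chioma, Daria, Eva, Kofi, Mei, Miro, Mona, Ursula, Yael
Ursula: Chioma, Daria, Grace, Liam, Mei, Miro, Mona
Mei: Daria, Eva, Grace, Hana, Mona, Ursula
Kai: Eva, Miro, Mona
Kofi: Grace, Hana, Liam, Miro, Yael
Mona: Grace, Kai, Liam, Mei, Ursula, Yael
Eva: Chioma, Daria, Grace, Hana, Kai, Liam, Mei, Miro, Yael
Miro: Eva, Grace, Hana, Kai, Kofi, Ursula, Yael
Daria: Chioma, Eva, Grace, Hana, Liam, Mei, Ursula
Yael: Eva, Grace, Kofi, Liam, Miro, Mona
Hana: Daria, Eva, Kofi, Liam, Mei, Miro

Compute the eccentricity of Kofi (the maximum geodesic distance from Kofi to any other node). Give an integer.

Distances from Kofi: Chioma:2, Daria:2, Eva:2, Grace:1, Hana:1, Kai:2, Liam:1, Mei:2, Miro:1, Mona:2, Ursula:2, Yael:1.
The largest is 2 (to Mona, Eva, Mei, Daria, Kai, Ursula, and Chioma), so the eccentricity of Kofi is 2.

2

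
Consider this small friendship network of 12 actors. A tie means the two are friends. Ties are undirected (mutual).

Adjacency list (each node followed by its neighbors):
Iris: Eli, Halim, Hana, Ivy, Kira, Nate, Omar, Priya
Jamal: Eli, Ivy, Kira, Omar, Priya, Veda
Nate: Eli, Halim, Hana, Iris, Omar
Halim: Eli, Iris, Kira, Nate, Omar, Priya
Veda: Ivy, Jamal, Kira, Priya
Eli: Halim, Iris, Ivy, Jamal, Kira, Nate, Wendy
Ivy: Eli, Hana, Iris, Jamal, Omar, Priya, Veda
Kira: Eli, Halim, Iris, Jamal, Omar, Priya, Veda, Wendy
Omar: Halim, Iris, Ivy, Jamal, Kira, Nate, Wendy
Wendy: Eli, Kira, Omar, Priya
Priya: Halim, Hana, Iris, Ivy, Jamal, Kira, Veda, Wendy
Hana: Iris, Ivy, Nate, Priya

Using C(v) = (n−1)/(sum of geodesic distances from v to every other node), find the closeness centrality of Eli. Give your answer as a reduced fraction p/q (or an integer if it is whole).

11/15

Distances from Eli: Halim:1, Hana:2, Iris:1, Ivy:1, Jamal:1, Kira:1, Nate:1, Omar:2, Priya:2, Veda:2, Wendy:1. Sum = 15.
n = 12, so closeness = 11/15.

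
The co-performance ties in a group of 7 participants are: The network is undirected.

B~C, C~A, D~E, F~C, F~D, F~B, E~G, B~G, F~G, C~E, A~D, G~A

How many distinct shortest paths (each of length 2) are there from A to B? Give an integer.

2

The shortest distance is 2. The length-2 paths are: A–C–B; A–G–B.
That gives 2 distinct shortest paths.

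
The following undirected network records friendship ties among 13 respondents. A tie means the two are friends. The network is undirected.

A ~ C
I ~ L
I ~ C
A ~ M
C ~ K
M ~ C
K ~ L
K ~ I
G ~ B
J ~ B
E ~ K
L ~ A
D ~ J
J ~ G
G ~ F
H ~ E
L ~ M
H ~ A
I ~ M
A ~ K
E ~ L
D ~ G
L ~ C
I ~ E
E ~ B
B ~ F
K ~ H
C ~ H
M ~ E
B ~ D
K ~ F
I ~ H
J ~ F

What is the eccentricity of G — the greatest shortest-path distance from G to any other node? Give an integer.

Distances from G: A:3, B:1, C:3, D:1, E:2, F:1, H:3, I:3, J:1, K:2, L:3, M:3.
The largest is 3 (to H, C, A, L, I, and M), so the eccentricity of G is 3.

3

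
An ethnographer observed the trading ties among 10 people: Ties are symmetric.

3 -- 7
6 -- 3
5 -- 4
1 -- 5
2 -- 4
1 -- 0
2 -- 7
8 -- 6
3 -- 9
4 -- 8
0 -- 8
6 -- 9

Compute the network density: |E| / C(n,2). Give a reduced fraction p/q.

There are 12 edges and 10 nodes, so the maximum possible is C(10,2) = 45.
Density = 12/45 = 4/15.

4/15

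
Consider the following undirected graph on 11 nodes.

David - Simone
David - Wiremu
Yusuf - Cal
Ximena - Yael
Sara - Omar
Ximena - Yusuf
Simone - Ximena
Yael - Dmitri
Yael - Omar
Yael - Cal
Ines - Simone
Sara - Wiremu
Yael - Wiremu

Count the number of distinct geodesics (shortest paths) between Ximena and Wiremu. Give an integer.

The shortest distance is 2, and the only length-2 path is Ximena–Yael–Wiremu. So there is exactly 1 shortest path.

1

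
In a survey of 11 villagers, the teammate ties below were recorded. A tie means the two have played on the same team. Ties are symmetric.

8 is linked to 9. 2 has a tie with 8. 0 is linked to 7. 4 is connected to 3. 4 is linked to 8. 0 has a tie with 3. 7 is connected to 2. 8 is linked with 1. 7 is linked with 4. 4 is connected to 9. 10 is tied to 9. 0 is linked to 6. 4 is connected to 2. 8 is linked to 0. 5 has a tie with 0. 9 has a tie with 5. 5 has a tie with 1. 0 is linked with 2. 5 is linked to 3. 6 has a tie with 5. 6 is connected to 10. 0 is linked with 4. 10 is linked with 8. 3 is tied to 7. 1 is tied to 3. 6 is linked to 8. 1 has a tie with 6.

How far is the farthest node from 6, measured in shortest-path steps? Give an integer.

2

Distances from 6: 0:1, 1:1, 2:2, 3:2, 4:2, 5:1, 7:2, 8:1, 9:2, 10:1.
The largest is 2 (to 9, 3, 4, 2, and 7), so the eccentricity of 6 is 2.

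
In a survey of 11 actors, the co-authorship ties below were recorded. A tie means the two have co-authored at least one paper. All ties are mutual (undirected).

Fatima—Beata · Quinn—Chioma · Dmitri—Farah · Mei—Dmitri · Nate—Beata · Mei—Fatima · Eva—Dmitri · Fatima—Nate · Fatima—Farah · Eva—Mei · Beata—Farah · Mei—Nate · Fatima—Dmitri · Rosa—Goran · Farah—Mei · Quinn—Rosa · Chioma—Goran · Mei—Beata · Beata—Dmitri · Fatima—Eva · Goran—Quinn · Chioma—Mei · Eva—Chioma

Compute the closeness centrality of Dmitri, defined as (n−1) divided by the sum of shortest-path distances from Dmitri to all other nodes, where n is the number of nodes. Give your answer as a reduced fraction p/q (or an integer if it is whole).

10/19

Distances from Dmitri: Beata:1, Chioma:2, Eva:1, Farah:1, Fatima:1, Goran:3, Mei:1, Nate:2, Quinn:3, Rosa:4. Sum = 19.
n = 11, so closeness = 10/19.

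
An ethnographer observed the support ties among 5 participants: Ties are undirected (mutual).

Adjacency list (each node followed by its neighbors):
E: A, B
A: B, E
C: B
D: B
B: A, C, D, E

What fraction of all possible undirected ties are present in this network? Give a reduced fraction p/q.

There are 5 edges and 5 nodes, so the maximum possible is C(5,2) = 10.
Density = 5/10 = 1/2.

1/2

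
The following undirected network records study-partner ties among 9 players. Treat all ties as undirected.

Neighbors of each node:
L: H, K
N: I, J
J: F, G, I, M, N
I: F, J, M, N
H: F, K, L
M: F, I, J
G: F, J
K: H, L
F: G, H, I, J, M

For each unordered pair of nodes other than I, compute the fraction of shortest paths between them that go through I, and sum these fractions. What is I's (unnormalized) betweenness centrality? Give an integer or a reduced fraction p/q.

Pairs whose geodesics pass through I — L–N: 1/2; K–N: 1/2; H–N: 1/2; F–N: 1/2; M–N: 1/2.
All other pairs contribute 0.
Summing the contributions gives betweenness(I) = 5/2.

5/2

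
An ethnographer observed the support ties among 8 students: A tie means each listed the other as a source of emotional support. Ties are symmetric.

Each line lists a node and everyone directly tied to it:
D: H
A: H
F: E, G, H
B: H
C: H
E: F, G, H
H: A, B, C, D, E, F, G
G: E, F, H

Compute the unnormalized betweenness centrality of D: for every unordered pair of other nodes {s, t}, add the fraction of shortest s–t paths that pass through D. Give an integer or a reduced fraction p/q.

0

No shortest path between any pair of other nodes passes through D.
Summing the contributions gives betweenness(D) = 0.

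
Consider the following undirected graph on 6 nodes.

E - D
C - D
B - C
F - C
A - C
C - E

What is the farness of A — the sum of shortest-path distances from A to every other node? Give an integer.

Distances from A: B:2, C:1, D:2, E:2, F:2.
Sum = 2 + 1 + 2 + 2 + 2 = 9.

9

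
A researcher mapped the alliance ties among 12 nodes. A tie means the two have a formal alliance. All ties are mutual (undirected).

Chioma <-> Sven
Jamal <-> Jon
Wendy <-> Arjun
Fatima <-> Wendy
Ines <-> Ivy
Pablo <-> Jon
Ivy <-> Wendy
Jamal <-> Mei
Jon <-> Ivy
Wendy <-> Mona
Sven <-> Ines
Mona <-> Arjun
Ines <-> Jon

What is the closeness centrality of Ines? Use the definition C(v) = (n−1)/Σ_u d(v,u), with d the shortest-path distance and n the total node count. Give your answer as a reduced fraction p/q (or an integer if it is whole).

Distances from Ines: Arjun:3, Chioma:2, Fatima:3, Ivy:1, Jamal:2, Jon:1, Mei:3, Mona:3, Pablo:2, Sven:1, Wendy:2. Sum = 23.
n = 12, so closeness = 11/23.

11/23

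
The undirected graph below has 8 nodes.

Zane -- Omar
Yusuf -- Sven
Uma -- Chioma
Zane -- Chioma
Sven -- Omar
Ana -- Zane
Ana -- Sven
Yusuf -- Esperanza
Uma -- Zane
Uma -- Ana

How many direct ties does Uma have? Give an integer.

Uma is directly tied to Ana, Chioma, and Zane. That is 3 neighbors, so the degree of Uma is 3.

3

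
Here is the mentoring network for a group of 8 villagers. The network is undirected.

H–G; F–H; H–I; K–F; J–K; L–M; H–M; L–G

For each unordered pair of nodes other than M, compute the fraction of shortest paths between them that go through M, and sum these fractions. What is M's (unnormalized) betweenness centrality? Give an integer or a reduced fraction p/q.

5/2

Pairs whose geodesics pass through M — H–L: 1/2; F–L: 1/2; I–L: 1/2; L–K: 1/2; L–J: 1/2.
All other pairs contribute 0.
Summing the contributions gives betweenness(M) = 5/2.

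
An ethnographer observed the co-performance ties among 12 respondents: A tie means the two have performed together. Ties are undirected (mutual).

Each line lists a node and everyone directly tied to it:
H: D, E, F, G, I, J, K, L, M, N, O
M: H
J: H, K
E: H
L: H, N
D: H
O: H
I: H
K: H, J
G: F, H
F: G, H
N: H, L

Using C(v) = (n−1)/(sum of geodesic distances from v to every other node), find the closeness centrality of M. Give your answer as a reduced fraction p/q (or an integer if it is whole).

Distances from M: D:2, E:2, F:2, G:2, H:1, I:2, J:2, K:2, L:2, N:2, O:2. Sum = 21.
n = 12, so closeness = 11/21.

11/21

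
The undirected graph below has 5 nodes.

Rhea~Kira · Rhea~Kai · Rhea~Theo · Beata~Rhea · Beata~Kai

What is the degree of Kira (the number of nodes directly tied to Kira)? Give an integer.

Kira is directly tied to Rhea. That is 1 neighbor, so the degree of Kira is 1.

1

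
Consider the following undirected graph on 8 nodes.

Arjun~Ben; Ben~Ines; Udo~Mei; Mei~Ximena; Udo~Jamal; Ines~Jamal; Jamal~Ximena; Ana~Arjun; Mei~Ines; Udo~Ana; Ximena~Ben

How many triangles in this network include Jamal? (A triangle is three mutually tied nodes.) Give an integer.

0

Jamal's neighbors are Ines, Udo, and Ximena, but none of them are tied to each other, so no triangle contains Jamal.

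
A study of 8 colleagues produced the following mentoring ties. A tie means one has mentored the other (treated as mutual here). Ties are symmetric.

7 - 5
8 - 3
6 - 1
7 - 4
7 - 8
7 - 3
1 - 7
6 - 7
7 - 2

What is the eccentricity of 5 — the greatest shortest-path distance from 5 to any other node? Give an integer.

Distances from 5: 1:2, 2:2, 3:2, 4:2, 6:2, 7:1, 8:2.
The largest is 2 (to 2, 4, 1, 8, 3, and 6), so the eccentricity of 5 is 2.

2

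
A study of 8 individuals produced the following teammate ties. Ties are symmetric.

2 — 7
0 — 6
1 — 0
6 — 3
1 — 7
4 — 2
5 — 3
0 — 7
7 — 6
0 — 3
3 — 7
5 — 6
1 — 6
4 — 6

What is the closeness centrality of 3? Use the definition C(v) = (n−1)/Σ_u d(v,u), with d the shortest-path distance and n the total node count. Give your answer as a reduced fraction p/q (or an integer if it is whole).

7/10

Distances from 3: 0:1, 1:2, 2:2, 4:2, 5:1, 6:1, 7:1. Sum = 10.
n = 8, so closeness = 7/10.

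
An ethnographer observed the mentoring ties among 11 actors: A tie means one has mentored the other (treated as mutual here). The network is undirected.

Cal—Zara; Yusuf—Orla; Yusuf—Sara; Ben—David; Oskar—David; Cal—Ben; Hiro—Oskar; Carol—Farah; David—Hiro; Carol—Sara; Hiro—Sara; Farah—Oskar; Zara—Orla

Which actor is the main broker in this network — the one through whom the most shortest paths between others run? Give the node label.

Unnormalized betweenness of each node: Ben:26/3, Cal:6, Carol:7/2, David:35/3, Farah:7/3, Hiro:53/6, Orla:19/3, Oskar:35/6, Sara:44/3, Yusuf:28/3, Zara:29/6.
Sara has the largest value, 44/3, making it the main broker — the node through which the most shortest paths run.

Sara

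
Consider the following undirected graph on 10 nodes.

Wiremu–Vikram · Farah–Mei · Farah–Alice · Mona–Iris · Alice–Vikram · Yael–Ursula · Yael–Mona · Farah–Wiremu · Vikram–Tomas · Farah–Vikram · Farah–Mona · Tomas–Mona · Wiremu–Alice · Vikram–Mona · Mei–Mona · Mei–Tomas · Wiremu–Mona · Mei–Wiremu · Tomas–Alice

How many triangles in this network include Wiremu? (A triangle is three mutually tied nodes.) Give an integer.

Wiremu's neighbors: Alice, Farah, Mei, Mona, and Vikram.
Neighbor pairs that are themselves tied: Wiremu–Alice–Farah; Wiremu–Alice–Vikram; Wiremu–Farah–Mei; Wiremu–Farah–Mona; Wiremu–Farah–Vikram; Wiremu–Mei–Mona; Wiremu–Mona–Vikram. Each forms one triangle with Wiremu, for 7 in total.

7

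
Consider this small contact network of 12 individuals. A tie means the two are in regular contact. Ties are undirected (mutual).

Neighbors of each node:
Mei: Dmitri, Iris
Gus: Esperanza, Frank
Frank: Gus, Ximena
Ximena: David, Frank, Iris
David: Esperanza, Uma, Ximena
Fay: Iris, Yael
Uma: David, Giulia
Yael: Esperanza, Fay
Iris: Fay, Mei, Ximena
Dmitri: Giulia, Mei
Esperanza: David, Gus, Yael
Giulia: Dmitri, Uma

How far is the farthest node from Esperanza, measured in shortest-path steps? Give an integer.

Distances from Esperanza: David:1, Dmitri:4, Fay:2, Frank:2, Giulia:3, Gus:1, Iris:3, Mei:4, Uma:2, Ximena:2, Yael:1.
The largest is 4 (to Mei and Dmitri), so the eccentricity of Esperanza is 4.

4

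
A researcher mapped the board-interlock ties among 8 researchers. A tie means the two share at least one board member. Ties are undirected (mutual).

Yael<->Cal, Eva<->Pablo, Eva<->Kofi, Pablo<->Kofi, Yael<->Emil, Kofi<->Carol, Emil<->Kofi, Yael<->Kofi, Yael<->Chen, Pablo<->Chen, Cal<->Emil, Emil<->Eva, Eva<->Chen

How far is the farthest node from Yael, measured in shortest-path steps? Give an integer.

2

Distances from Yael: Cal:1, Carol:2, Chen:1, Emil:1, Eva:2, Kofi:1, Pablo:2.
The largest is 2 (to Eva, Carol, and Pablo), so the eccentricity of Yael is 2.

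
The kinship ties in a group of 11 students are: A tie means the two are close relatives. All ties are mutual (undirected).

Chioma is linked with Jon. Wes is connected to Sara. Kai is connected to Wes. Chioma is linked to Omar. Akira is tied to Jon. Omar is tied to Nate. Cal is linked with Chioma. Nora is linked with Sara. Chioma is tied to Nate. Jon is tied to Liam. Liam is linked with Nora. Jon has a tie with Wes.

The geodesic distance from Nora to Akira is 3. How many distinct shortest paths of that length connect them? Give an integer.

The shortest distance is 3, and the only length-3 path is Nora–Liam–Jon–Akira. So there is exactly 1 shortest path.

1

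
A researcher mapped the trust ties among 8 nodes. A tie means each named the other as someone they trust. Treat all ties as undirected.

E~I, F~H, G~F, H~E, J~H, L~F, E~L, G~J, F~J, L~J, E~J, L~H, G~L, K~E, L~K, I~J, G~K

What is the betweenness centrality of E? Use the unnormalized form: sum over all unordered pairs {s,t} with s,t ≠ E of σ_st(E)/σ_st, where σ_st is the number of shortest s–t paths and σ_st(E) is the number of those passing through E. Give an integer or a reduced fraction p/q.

17/6

Pairs whose geodesics pass through E — J–K: 1/3; I–H: 1/2; I–L: 1/2; I–K: 1; H–K: 1/2.
All other pairs contribute 0.
Summing the contributions gives betweenness(E) = 17/6.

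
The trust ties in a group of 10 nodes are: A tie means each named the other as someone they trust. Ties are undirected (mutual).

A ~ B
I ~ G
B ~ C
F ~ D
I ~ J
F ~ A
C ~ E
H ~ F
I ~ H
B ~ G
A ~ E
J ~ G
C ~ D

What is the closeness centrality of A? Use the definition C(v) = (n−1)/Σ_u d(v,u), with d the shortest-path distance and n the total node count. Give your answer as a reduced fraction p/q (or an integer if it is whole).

9/17

Distances from A: B:1, C:2, D:2, E:1, F:1, G:2, H:2, I:3, J:3. Sum = 17.
n = 10, so closeness = 9/17.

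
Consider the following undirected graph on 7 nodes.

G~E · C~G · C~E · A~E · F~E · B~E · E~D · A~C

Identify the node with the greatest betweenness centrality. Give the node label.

E

Unnormalized betweenness of each node: A:0, B:0, C:1/2, D:0, E:25/2, F:0, G:0.
E has the largest value, 25/2, making it the main broker — the node through which the most shortest paths run.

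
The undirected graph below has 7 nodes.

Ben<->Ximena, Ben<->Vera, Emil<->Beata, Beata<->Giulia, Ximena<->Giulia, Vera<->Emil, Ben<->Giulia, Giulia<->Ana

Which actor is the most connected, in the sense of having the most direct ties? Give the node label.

Giulia

Degrees — Ana:1, Beata:2, Ben:3, Emil:2, Giulia:4, Vera:2, Ximena:2.
The maximum is 4, attained only by Giulia.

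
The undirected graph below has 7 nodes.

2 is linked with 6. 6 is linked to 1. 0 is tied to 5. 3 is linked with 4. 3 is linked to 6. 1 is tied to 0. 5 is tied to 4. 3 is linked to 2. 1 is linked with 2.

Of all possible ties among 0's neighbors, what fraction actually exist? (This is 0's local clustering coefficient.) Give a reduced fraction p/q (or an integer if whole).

0's neighbors: 1 and 5 (k = 2).
Possible neighbor pairs: C(2,2) = 1. Edges among them: none → e = 0.
Clustering(0) = 0/1.

0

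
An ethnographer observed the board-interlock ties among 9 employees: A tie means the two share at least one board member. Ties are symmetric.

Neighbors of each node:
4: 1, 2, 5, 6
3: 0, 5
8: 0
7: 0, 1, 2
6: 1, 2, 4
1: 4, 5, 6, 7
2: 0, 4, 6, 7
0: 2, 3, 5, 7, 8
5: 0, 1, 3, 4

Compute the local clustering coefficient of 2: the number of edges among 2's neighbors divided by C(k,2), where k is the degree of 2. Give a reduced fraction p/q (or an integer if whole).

1/3

2's neighbors: 0, 4, 6, and 7 (k = 4).
Possible neighbor pairs: C(4,2) = 6. Edges among them: 0–7, 4–6 → e = 2.
Clustering(2) = 2/6 = 1/3.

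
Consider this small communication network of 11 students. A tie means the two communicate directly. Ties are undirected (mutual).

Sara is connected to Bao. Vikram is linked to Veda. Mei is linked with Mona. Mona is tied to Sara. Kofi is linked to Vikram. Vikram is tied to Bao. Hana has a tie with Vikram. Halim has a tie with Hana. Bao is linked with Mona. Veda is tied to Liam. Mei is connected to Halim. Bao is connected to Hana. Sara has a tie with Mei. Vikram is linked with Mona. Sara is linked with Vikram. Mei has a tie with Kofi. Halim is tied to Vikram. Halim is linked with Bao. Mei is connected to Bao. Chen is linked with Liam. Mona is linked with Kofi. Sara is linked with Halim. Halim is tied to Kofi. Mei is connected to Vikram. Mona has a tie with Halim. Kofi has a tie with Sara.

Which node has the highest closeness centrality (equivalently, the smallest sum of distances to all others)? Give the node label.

Farness (sum of distances to all others) for each node — Bao:17, Chen:34, Halim:16, Hana:20, Kofi:18, Liam:25, Mei:17, Mona:17, Sara:17, Veda:18, Vikram:13.
The smallest farness is 13, for Vikram, so Vikram has the highest closeness.

Vikram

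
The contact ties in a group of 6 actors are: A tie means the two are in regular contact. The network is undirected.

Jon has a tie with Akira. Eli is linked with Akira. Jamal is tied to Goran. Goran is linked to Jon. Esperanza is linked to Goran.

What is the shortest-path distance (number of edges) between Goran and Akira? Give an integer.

2

One shortest route is Goran – Jon – Akira, which uses 2 edges, and Goran and Akira are not directly tied, so nothing shorter exists. So d(Goran,Akira) = 2.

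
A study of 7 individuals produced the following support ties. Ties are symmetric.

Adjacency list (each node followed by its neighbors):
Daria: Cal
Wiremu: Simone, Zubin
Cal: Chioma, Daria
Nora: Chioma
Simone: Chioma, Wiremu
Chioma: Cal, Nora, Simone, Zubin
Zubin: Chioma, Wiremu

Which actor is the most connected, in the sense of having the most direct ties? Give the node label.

Degrees — Cal:2, Chioma:4, Daria:1, Nora:1, Simone:2, Wiremu:2, Zubin:2.
The maximum is 4, attained only by Chioma.

Chioma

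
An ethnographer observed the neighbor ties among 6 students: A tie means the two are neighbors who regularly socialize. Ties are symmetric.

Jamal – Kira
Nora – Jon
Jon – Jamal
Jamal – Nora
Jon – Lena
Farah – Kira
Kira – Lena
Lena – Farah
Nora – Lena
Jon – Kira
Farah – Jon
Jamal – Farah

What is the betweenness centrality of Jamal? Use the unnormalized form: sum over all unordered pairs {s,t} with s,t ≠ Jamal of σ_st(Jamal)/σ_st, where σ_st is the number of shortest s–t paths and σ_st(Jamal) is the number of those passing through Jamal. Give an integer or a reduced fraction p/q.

2/3

Pairs whose geodesics pass through Jamal — Nora–Farah: 1/3; Nora–Kira: 1/3.
All other pairs contribute 0.
Summing the contributions gives betweenness(Jamal) = 2/3.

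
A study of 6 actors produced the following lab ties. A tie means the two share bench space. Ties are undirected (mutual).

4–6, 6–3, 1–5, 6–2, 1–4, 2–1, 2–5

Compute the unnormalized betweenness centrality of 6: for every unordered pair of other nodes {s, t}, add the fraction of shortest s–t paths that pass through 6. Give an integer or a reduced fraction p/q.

Pairs whose geodesics pass through 6 — 1–3: 2/2; 4–3: 1; 4–2: 1/2; 3–2: 1; 3–5: 1.
All other pairs contribute 0.
Summing the contributions gives betweenness(6) = 9/2.

9/2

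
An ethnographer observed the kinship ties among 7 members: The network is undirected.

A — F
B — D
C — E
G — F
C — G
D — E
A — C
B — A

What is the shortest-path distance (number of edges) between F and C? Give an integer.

One shortest route is F – G – C, which uses 2 edges, and F and C are not directly tied, so nothing shorter exists. So d(F,C) = 2.

2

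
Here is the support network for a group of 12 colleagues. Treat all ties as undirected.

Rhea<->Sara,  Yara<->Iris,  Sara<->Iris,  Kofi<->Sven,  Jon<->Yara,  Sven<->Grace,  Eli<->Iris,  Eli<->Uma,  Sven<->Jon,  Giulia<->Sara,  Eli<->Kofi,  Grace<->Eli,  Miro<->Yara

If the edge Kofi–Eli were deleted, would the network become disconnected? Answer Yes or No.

No

Even without that edge, Kofi still reaches Eli via Kofi – Sven – Grace – Eli, so the network stays connected. Not a bridge.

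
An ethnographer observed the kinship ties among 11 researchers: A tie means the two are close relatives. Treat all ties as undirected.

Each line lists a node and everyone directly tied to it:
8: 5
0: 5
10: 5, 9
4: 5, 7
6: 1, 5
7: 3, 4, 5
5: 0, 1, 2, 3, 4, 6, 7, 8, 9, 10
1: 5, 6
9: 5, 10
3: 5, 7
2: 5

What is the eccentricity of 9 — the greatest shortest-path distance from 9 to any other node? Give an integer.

Distances from 9: 0:2, 1:2, 2:2, 3:2, 4:2, 5:1, 6:2, 7:2, 8:2, 10:1.
The largest is 2 (to 7, 2, 1, 8, 6, 4, 0, and 3), so the eccentricity of 9 is 2.

2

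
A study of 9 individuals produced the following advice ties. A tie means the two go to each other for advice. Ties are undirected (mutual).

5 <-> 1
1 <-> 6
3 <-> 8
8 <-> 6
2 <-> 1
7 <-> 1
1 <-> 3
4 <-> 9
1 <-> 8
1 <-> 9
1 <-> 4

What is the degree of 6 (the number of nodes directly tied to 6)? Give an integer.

2

6 is directly tied to 1 and 8. That is 2 neighbors, so the degree of 6 is 2.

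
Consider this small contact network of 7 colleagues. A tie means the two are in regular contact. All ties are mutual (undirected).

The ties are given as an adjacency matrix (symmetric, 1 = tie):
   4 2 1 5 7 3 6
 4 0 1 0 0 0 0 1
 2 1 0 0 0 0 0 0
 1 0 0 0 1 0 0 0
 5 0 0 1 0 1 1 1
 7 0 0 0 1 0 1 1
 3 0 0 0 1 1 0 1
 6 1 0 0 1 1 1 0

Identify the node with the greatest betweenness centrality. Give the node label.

Unnormalized betweenness of each node: 1:0, 2:0, 3:0, 4:5, 5:5, 6:8, 7:0.
6 has the largest value, 8, making it the main broker — the node through which the most shortest paths run.

6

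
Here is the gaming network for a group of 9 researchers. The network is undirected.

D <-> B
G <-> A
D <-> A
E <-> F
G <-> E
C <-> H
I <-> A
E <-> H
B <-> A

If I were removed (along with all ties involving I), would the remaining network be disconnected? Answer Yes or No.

No

Even without I, every remaining node can still reach every other (the residual graph is connected), so I is not a cut vertex.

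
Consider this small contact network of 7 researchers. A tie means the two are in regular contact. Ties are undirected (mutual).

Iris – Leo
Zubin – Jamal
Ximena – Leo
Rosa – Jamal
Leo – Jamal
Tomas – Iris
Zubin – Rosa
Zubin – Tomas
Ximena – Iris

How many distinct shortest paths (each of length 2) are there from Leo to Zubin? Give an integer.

1

The shortest distance is 2, and the only length-2 path is Leo–Jamal–Zubin. So there is exactly 1 shortest path.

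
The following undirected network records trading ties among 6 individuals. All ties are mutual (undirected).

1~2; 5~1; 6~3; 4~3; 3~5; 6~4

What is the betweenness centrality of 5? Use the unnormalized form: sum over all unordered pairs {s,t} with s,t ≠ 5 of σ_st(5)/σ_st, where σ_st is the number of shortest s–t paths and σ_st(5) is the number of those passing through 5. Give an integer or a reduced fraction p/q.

Pairs whose geodesics pass through 5 — 4–2: 1; 4–1: 1; 3–2: 1; 3–1: 1; 2–6: 1; 6–1: 1.
All other pairs contribute 0.
Summing the contributions gives betweenness(5) = 6.

6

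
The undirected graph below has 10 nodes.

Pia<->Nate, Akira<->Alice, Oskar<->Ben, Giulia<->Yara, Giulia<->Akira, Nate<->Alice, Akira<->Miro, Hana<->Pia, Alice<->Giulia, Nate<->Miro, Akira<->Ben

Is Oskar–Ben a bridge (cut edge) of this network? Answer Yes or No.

Yes

Without the Oskar–Ben edge there is no alternate route between Oskar and Ben, so the network disconnects. It is a bridge.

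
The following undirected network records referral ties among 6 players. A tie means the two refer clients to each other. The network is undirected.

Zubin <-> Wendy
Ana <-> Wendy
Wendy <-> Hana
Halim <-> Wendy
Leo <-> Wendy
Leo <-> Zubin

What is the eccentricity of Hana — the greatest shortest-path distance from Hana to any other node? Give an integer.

Distances from Hana: Ana:2, Halim:2, Leo:2, Wendy:1, Zubin:2.
The largest is 2 (to Zubin, Leo, Halim, and Ana), so the eccentricity of Hana is 2.

2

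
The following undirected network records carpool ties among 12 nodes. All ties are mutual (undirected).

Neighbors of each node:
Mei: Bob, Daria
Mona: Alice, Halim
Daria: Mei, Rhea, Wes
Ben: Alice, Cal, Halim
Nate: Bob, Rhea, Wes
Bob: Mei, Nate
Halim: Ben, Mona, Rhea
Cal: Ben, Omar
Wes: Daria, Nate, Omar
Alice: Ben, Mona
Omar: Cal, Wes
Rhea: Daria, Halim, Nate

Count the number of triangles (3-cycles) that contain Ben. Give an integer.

Ben's neighbors are Alice, Cal, and Halim, but none of them are tied to each other, so no triangle contains Ben.

0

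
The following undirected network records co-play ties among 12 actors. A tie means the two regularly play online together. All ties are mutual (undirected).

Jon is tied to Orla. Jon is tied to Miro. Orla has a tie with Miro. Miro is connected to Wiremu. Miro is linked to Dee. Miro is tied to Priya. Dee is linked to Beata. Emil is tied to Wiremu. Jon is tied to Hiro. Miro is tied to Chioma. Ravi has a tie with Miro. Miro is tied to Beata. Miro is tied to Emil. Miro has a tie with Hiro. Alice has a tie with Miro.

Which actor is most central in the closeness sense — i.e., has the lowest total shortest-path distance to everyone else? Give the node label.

Miro

Farness (sum of distances to all others) for each node — Alice:21, Beata:20, Chioma:21, Dee:20, Emil:20, Hiro:20, Jon:19, Miro:11, Orla:20, Priya:21, Ravi:21, Wiremu:20.
The smallest farness is 11, for Miro, so Miro has the highest closeness.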